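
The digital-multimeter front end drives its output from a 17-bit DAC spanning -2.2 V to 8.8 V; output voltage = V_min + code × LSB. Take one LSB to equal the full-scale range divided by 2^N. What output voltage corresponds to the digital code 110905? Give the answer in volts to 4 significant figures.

The full-scale span is 8.8 − (-2.2) = 11 V. LSB = 11 V / 2^17.
Output = V_min + (110905/131072) × range = -2.2 + 0.846138 × 11 V
      = -2.2 + 9.30752 = 7.10752 V.

7.108 V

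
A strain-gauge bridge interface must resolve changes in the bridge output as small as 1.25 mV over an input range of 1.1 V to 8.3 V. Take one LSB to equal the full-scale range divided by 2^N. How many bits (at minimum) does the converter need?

13 bits

Range = 8.3 − (1.1) = 7.2 V.
Required number of levels: 7.2/1.25 mV = 5760.0; smallest N with 2^N ≥ that is 13.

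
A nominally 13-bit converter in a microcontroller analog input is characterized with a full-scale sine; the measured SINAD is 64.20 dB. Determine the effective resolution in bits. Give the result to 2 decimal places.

10.37 bits

ENOB = (SINAD − 1.76) / 6.02 = (64.20 − 1.76) / 6.02 = 62.44 / 6.02 = 10.3721.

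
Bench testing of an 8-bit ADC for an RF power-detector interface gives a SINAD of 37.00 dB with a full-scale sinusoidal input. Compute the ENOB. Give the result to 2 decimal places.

ENOB = (SINAD − 1.76) / 6.02 = (37.00 − 1.76) / 6.02 = 35.24 / 6.02 = 5.8538.

5.85 bits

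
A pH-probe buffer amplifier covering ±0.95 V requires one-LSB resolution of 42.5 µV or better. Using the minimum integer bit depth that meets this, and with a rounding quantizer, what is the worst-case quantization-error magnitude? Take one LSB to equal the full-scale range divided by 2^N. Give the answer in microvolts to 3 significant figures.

14.5 µV

Span: 0.95 V − (-0.95 V) = 1.9 V.
Levels needed ≥ 1.9/42.5 µV = 44710. 2^16 = 65536 suffices, so N_min = 16.
Step size = 1.9/65536 V = 28.992 µV.
|e|_max = LSB/2 = 14.5 µV.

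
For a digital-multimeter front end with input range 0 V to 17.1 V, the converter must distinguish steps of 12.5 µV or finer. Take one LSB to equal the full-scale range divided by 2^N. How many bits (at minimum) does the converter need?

V_FS = 17.1 V.
17.1 V / 12.5 µV = 1.368e6. Since 2^20 = 1048576 and 2^21 = 2097152, N = 21.

21 bits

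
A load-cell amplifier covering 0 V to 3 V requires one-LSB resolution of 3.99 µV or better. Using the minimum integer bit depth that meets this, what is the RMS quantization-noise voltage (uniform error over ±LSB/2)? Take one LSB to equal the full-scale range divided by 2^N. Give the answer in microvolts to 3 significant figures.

Range is 3 V.
Levels needed ≥ 3/3.99 µV = 751900. 2^20 = 1048576 suffices, so N_min = 20.
Step size = 3/1048576 V = 2.8610 µV.
σ_q = LSB/√12 = 2.8610 µV/3.4641 = 0.826 µV.

0.826 µV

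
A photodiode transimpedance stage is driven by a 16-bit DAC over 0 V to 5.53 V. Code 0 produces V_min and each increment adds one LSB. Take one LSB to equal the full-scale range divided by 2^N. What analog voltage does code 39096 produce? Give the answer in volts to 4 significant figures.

3.299 V

V_FS = 5.53 V. LSB = 5.53 V / 2^16.
V_out = V_min + code × LSB = 0 V + 39096 × 5.53 V / 65536
      = 0 V + 3.29896 V = 3.29896 V.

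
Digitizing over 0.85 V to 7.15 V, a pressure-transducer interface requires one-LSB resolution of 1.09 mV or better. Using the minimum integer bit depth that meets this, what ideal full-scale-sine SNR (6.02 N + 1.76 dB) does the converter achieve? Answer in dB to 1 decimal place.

80.0 dB

The full-scale span is 7.15 − (0.85) = 6.3 V.
6.3 V / 1.09 mV = 5780. Since 2^12 = 4096 and 2^13 = 8192, N = 13.
6.02(13) + 1.76 = 80.02 dB.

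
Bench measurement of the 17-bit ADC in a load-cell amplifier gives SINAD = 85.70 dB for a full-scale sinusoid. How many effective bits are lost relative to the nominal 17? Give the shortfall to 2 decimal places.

3.06 bits

ENOB = (SINAD − 1.76)/6.02 = (85.70 − 1.76)/6.02 = 13.9435 bits.
Shortfall = 17 − 13.9435 = 3.0565 bits.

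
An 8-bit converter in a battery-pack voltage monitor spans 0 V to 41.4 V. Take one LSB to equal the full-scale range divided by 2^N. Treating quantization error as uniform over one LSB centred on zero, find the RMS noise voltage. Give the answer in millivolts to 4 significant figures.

Full-scale range = 41.4 V.
LSB = 41.4 V / 2^8 = 161.719 mV.
σ_q = LSB/√12 = 161.719 mV/3.4641 = 46.68 mV.

46.68 mV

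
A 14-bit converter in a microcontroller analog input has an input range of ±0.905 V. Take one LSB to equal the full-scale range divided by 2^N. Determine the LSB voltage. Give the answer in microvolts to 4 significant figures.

The full-scale span is 0.905 − (-0.905) = 1.81 V.
There are 2^14 = 16384 steps.
Step size = 1.81/16384 V = 110.5 µV.

110.5 µV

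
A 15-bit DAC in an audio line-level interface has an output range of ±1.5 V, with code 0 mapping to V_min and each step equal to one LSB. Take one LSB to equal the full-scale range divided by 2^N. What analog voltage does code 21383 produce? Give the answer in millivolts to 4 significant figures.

Span: 1.5 V − (-1.5 V) = 3 V. LSB = 3 V / 2^15.
V_out = V_min + code × LSB = -1.5 V + 21383 × 3 V / 32768
      = -1.5 V + 1.95767 V = 0.457672 V.

457.7 mV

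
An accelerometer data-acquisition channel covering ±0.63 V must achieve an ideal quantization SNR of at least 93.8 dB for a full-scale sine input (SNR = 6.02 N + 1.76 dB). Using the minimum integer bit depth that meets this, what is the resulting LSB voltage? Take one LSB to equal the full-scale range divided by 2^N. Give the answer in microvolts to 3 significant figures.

Span: 0.63 V − (-0.63 V) = 1.26 V.
N ≥ (93.8 − 1.76)/6.02 = 15.289 → N_min = 16.
LSB = 1.26 V ÷ 2^16 = 1.26/65536 V = 19.2 µV.

19.2 µV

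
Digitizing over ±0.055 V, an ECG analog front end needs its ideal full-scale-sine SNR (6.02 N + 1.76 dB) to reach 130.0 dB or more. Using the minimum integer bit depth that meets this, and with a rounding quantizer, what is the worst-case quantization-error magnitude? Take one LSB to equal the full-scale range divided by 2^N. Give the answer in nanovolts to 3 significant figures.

Range = 0.055 − (-0.055) = 0.11 V.
Required N = ⌈(130.0 − 1.76)/6.02⌉ = ⌈21.302⌉ = 22.
One LSB is 0.11 V / 4194304 = 26.226 nV.
|e|_max = LSB/2 = 13.1 nV.

13.1 nV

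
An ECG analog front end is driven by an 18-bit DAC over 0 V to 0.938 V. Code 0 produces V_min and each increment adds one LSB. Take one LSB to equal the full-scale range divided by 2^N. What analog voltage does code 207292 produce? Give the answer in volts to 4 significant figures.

Span = 0.938 V. LSB = 0.938 V / 2^18.
V_out = V_min + code × LSB = 0 V + 207292 × 0.938 V / 262144
      = 0 + 0.741729 = 0.741729 V.

0.7417 V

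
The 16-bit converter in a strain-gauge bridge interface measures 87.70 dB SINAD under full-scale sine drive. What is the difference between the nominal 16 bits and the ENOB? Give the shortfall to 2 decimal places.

1.72 bits

ENOB = (SINAD − 1.76)/6.02 = (87.70 − 1.76)/6.02 = 14.2757 bits.
Shortfall = 16 − 14.2757 = 1.7243 bits.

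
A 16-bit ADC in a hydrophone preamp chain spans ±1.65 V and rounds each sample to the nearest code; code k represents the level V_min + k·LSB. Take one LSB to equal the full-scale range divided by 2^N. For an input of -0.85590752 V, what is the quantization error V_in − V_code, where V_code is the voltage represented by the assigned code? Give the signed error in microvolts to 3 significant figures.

Full-scale range = 1.65 V − (-1.65 V) = 3.3 V. LSB = 3.3 V / 2^16 ≈ 50.35 µV.
Position in LSBs: (-0.85590752 − (-1.65)) × 65536/3.3 = 15770.1954; rounding gives k = 15770.
V_code = V_min + k × range/2^16 = -1.65 + 15770 × 3.3/65536 = -0.85591735840 V.
V_in − V_code = -0.85590752 − (-0.85591735840) = +9.84 µV.

+9.84 µV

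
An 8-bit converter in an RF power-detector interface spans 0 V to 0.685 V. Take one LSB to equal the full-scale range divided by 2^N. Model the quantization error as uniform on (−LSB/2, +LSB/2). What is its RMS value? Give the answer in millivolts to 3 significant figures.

0.772 mV

Full-scale range = 0.685 V.
LSB = 0.685 V ÷ 2^8 = 0.685/256 V = 2.6758 mV.
V_rms = LSB/√12 = 2.6758 mV / √12 = 0.772 mV.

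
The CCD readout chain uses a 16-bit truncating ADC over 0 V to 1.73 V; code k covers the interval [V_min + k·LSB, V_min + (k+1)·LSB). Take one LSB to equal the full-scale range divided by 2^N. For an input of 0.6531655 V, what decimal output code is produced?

Range is 1.73 V. LSB = 1.73 V / 2^16 ≈ 26.40 µV.
(V_in − V_min) × 2^16/range = (0.6531655 − (0)) × 65536/1.73 = 24743.268.
Floor → code = 24743.

24743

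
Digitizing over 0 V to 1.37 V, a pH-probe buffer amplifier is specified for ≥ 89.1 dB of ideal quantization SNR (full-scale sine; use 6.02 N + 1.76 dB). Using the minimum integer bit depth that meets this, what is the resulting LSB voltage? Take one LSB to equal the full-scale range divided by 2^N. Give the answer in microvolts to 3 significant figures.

V_FS = 1.37 V.
Solving 6.02 N ≥ 89.1 − 1.76: N ≥ 14.508. Round up → N = 15.
LSB = 1.37 V / 2^15 = 41.8 µV.

41.8 µV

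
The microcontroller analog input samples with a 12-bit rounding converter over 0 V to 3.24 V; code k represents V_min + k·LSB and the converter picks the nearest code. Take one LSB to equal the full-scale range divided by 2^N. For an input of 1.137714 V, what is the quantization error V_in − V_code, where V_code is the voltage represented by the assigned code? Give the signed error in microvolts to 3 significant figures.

Full-scale range = 3.24 V. LSB = 3.24 V / 2^12 ≈ 0.7910 mV.
(1.137714 − (0)) / LSB = 1.137714 × 4096/3.24 = 1438.2952. Nearest integer: k = 1438.
V_code = V_min + k × range/2^12 = 0 + 1438 × 3.24/4096 = 1.137480469 V.
e = 1.137714 − (1.137480469) = +234 µV.

+234 µV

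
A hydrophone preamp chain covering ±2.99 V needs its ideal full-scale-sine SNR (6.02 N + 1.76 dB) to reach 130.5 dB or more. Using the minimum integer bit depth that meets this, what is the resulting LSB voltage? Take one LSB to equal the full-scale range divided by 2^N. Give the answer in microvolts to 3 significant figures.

1.43 µV

The full-scale span is 2.99 − (-2.99) = 5.98 V.
Solving 6.02 N ≥ 130.5 − 1.76: N ≥ 21.385. Round up → N = 22.
LSB = 5.98 V ÷ 2^22 = 5.98/4194304 V = 1.43 µV.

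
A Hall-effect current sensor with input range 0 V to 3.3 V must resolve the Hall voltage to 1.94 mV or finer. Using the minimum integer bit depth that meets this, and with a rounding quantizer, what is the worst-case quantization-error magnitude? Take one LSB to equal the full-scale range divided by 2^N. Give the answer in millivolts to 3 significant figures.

0.806 mV

Full-scale range = 3.3 V.
Levels needed ≥ 3.3/1.94 mV = 1701. 2^11 = 2048 suffices, so N_min = 11.
LSB = 3.3 V ÷ 2^11 = 3.3/2048 V = 1.6113 mV.
Half an LSB is 0.806 mV.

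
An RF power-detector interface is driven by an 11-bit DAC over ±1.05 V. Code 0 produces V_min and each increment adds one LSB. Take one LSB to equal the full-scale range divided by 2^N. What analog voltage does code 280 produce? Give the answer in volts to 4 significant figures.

-0.7629 V

Full-scale range = 1.05 V − (-1.05 V) = 2.1 V. LSB = 2.1 V / 2^11.
Output = V_min + (280/2048) × range = -1.05 + 0.136719 × 2.1 V
      = -1.05 + 0.287109 = -0.762891 V.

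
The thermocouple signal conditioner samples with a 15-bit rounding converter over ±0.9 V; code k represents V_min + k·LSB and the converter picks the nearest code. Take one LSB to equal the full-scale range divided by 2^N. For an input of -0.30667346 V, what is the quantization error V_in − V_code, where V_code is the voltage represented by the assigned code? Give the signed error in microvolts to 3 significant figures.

+9.89 µV

Full-scale range = 0.9 V − (-0.9 V) = 1.8 V. LSB = 1.8 V / 2^15 ≈ 54.93 µV.
(V_in − V_min)/LSB = (-0.30667346 − (-0.9)) × 32768/1.8 = 10801.1800 → nearest code k = 10801.
V_code = V_min + k × range/2^15 = -0.9 + 10801 × 1.8/32768 = -0.30668334961 V.
Error = V_in − V_code = -0.30667346 − (-0.30668334961) = +9.89 µV.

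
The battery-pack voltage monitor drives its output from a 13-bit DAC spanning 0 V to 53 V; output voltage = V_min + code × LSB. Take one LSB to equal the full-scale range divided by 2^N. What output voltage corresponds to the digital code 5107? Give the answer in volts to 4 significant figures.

V_FS = 53 V. LSB = 53 V / 2^13.
V_out = 0 + 5107 × (53/8192) V
      = 0 V + 33.0409 V = 33.0409 V.

33.04 V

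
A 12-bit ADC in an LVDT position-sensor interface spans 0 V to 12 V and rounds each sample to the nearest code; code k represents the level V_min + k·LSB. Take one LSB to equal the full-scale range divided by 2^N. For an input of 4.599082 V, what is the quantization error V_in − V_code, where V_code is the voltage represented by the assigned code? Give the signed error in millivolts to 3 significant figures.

−0.527 mV

Range is 12 V. LSB = 12 V / 2^12 ≈ 2.930 mV.
(V_in − V_min)/LSB = (4.599082 − (0)) × 4096/12 = 1569.8200 → nearest code k = 1570.
V_code = 0 + (1570/4096) × 12 = 4.599609375 V.
V_in − V_code = 4.599082 − (4.599609375) = −0.527 mV.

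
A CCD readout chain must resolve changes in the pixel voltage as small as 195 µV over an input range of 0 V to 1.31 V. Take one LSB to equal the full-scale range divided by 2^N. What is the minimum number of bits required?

13 bits

Full-scale range = 1.31 V.
Need 2^N ≥ 1.31 V / 195 µV = 6718 → N_min = 13.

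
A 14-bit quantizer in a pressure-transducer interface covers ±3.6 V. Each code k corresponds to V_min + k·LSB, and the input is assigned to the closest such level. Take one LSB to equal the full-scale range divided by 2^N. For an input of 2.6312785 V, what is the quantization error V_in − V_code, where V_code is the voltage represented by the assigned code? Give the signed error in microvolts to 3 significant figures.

−167 µV

Full-scale range = 3.6 V − (-3.6 V) = 7.2 V. LSB = 7.2 V / 2^14 ≈ 439.5 µV.
Position in LSBs: (2.6312785 − (-3.6)) × 16384/7.2 = 14179.6204; rounding gives k = 14180.
V_code = V_min + k × range/2^14 = -3.6 + 14180 × 7.2/16384 = 2.6314453125 V.
V_in − V_code = 2.6312785 − (2.6314453125) = −167 µV.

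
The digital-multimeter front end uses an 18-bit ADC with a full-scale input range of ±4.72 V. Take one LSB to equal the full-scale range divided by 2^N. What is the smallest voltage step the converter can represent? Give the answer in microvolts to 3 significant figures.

36.0 µV

Full-scale range = 4.72 V − (-4.72 V) = 9.44 V.
Number of codes = 2^18 = 262144.
Step size = 9.44/262144 V = 36.0 µV.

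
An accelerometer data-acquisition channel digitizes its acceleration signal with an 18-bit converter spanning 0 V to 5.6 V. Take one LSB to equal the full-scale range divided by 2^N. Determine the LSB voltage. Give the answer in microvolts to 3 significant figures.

Span = 5.6 V.
Number of codes = 2^18 = 262144.
LSB = 5.6 V / 2^18 = 21.4 µV.

21.4 µV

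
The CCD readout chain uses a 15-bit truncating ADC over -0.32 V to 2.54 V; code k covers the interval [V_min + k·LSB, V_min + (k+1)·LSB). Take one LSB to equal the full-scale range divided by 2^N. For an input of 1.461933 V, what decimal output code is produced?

Full-scale range = 2.54 V − (-0.32 V) = 2.86 V. LSB = 2.86 V / 2^15 ≈ 87.28 µV.
V_in − V_min = 1.461933 − (-0.32) = 1.781933 V.
Divide by LSB: 1.781933 × 32768/2.86 = 20416.2170.
Truncating gives code 20416.

20416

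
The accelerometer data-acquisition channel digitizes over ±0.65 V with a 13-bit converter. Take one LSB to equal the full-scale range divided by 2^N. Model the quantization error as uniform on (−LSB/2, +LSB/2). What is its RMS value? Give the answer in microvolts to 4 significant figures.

45.81 µV

Span: 0.65 V − (-0.65 V) = 1.3 V.
LSB = 1.3 V / 2^13 = 158.691 µV.
RMS of a uniform error over width LSB is LSB/√12 = 45.81 µV.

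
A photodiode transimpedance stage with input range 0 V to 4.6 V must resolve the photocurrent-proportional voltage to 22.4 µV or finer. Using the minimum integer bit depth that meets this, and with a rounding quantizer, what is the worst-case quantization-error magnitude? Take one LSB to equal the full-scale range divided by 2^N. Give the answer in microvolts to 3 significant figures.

8.77 µV

Range is 4.6 V.
4.6 V / 22.4 µV = 205400. Since 2^17 = 131072 and 2^18 = 262144, N = 18.
One LSB is 4.6 V / 262144 = 17.548 µV.
Max error for round-to-nearest is LSB/2 = 8.77 µV.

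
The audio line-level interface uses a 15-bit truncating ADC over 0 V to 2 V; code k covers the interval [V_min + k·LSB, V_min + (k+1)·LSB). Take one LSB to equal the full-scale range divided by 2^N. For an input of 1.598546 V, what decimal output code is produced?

Span = 2 V. LSB = 2 V / 2^15 ≈ 61.04 µV.
V_in − V_min = 1.598546 − (0) = 1.598546 V.
Divide by LSB: 1.598546 × 32768/2 = 26190.5777.
Truncating gives code 26190.

26190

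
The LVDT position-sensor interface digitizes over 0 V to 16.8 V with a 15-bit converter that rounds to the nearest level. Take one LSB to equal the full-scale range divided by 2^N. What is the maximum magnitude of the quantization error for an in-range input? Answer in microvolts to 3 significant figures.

256 µV

V_FS = 16.8 V.
LSB = 16.8 V / 2^15 = 0.51270 mV.
A rounding quantizer has |error| ≤ LSB/2 = 256 µV.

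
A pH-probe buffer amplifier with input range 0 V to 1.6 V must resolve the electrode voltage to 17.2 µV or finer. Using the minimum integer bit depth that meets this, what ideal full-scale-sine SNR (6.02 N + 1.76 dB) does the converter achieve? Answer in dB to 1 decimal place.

Span = 1.6 V.
Required number of levels: 1.6/17.2 µV = 93023; smallest N with 2^N ≥ that is 17.
Ideal SNR at N = 17: 6.02·17 + 1.76 = 104.1 dB.

104.1 dB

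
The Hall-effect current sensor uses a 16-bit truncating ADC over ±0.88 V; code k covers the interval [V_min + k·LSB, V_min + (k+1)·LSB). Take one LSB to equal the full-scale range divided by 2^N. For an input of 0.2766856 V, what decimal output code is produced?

43070

Range = 0.88 − (-0.88) = 1.76 V. LSB = 1.76 V / 2^16 ≈ 26.86 µV.
code = ⌊(V_in − V_min)/LSB⌋ = ⌊(V_in − V_min) × 2^16 / range⌋
     = ⌊(0.2766856 − (-0.88)) × 65536 / 1.76⌋ = ⌊1.1566856 × 65536/1.76⌋
     = ⌊43070.766⌋ = 43070.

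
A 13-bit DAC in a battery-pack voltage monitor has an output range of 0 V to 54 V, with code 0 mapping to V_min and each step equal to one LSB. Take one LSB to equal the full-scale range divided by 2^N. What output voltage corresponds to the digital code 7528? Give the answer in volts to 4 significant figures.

Span = 54 V. LSB = 54 V / 2^13.
Output = V_min + (7528/8192) × range = 0 + 0.918945 × 54 V
      = 0 V + 49.6230 V = 49.6230 V.

49.62 V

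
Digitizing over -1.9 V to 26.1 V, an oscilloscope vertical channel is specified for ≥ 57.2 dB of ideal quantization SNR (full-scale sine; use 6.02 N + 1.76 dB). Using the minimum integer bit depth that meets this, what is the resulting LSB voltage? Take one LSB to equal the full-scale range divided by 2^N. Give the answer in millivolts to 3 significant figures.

Full-scale range = 26.1 V − (-1.9 V) = 28 V.
6.02 N + 1.76 ≥ 57.2 gives N ≥ 9.209, so the minimum integer is 10.
LSB = 28 V / 2^10 = 27.3 mV.

27.3 mV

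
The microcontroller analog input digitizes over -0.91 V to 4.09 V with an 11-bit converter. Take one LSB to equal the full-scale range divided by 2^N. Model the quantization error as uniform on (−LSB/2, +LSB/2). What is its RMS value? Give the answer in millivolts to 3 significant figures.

0.705 mV

Span: 4.09 V − (-0.91 V) = 5 V.
LSB = 5 V / 2^11 = 2.4414 mV.
σ_q = LSB/√12 = 2.4414 mV/3.4641 = 0.705 mV.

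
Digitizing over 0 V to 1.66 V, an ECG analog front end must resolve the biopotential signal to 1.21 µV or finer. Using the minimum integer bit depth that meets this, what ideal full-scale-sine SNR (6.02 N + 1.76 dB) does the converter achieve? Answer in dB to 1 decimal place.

Full-scale range = 1.66 V.
Levels needed ≥ 1.66/1.21 µV = 1.372e6. 2^21 = 2097152 suffices, so N_min = 21.
6.02(21) + 1.76 = 128.18 dB.

128.2 dB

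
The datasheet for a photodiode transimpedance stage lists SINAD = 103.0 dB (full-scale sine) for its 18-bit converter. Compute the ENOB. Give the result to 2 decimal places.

(103.0 − 1.76) / 6.02 = 101.24/6.02 = 16.8173 effective bits.

16.82 bits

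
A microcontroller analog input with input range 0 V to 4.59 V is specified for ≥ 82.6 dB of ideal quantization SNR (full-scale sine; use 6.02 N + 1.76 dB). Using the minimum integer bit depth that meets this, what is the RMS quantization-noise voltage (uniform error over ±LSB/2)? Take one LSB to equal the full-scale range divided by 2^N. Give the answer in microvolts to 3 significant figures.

80.9 µV

V_FS = 4.59 V.
Required N = ⌈(82.6 − 1.76)/6.02⌉ = ⌈13.429⌉ = 14.
Step size = 4.59/16384 V = 280.15 µV.
RMS noise = LSB/√12 = 80.9 µV.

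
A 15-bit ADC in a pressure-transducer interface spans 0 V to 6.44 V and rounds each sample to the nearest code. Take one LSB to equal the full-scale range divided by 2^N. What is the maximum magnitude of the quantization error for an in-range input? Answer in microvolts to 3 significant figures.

98.3 µV

V_FS = 6.44 V.
LSB = 6.44 V ÷ 2^15 = 6.44/32768 V = 196.53 µV.
A rounding quantizer has |error| ≤ LSB/2 = 98.3 µV.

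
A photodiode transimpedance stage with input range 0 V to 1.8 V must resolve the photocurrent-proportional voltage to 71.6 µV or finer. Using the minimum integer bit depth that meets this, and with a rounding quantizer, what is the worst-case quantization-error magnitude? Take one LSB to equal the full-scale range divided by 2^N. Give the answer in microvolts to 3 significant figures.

Range is 1.8 V.
1.8 V / 71.6 µV = 25140. Since 2^14 = 16384 and 2^15 = 32768, N = 15.
Step size = 1.8/32768 V = 54.932 µV.
Max error for round-to-nearest is LSB/2 = 27.5 µV.

27.5 µV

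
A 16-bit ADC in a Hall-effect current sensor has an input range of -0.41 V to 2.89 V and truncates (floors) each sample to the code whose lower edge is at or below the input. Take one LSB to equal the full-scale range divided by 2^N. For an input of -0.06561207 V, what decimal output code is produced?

Span: 2.89 V − (-0.41 V) = 3.3 V. LSB = 3.3 V / 2^16 ≈ 50.35 µV.
code = ⌊(V_in − V_min)/LSB⌋ = ⌊(V_in − V_min) × 2^16 / range⌋
     = ⌊(-0.06561207 − (-0.41)) × 65536 / 3.3⌋ = ⌊0.34438793 × 65536/3.3⌋
     = ⌊6839.336⌋ = 6839.

6839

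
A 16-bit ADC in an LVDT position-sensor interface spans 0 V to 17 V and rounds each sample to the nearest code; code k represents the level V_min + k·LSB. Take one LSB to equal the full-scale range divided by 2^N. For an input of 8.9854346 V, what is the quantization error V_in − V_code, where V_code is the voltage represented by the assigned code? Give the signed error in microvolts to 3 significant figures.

Span = 17 V. LSB = 17 V / 2^16 ≈ 259.4 µV.
(V_in − V_min)/LSB = (8.9854346 − (0)) × 65536/17 = 34639.3789 → nearest code k = 34639.
V_code = V_min + k × range/2^16 = 0 + 34639 × 17/65536 = 8.9853363037 V.
Error = V_in − V_code = 8.9854346 − (8.9853363037) = +98.3 µV.

+98.3 µV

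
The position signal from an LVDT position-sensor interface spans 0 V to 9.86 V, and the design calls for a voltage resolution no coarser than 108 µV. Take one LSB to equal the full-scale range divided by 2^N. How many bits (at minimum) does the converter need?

V_FS = 9.86 V.
Levels needed ≥ 9.86/108 µV = 91300. 2^17 = 131072 suffices, so N_min = 17.

17 bits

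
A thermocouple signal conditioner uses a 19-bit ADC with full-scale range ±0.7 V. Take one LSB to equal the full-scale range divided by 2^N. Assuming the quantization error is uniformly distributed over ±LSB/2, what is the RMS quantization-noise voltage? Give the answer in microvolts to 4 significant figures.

Full-scale range = 0.7 V − (-0.7 V) = 1.4 V.
Step size = 1.4/524288 V = 2.67029 µV.
For a uniform distribution on [−LSB/2, +LSB/2], V_rms = LSB/√12 = 2.67029 µV/3.4641 = 0.7708 µV.

0.7708 µV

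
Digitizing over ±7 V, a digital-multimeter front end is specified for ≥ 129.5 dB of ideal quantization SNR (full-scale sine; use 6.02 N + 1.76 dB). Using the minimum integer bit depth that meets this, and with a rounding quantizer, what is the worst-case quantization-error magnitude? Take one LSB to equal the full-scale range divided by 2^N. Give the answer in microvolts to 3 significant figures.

Span: 7 V − (-7 V) = 14 V.
Required N = ⌈(129.5 − 1.76)/6.02⌉ = ⌈21.219⌉ = 22.
One LSB is 14 V / 4194304 = 3.3379 µV.
Half an LSB is 1.67 µV.

1.67 µV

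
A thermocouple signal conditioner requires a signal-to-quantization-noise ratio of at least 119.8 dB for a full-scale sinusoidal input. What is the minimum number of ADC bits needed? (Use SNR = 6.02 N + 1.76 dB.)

20 bits

Required N = ⌈(119.8 − 1.76)/6.02⌉ = ⌈19.608⌉ = 20.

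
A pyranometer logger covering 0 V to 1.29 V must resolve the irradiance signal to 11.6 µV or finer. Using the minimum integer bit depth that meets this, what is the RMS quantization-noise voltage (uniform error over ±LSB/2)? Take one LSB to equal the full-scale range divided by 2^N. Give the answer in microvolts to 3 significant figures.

Range is 1.29 V.
Required number of levels: 1.29/11.6 µV = 111210; smallest N with 2^N ≥ that is 17.
One LSB is 1.29 V / 131072 = 9.8419 µV.
V_rms = LSB/√12 = 2.84 µV.

2.84 µV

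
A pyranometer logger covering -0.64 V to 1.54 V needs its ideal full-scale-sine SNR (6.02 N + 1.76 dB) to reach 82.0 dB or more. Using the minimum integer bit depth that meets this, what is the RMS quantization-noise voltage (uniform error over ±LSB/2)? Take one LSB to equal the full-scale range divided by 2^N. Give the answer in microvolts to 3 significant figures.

38.4 µV

Full-scale range = 1.54 V − (-0.64 V) = 2.18 V.
N ≥ (82.0 − 1.76)/6.02 = 13.329 → N_min = 14.
Step size = 2.18/16384 V = 133.06 µV.
V_rms = LSB/√12 = 38.4 µV.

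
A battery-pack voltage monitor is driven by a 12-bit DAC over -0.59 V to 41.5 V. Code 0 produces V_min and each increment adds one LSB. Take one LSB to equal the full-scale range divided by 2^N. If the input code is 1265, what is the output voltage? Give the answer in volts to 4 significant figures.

The full-scale span is 41.5 − (-0.59) = 42.09 V. LSB = 42.09 V / 2^12.
Output = V_min + (1265/4096) × range = -0.59 + 0.308838 × 42.09 V
      = -0.59 + 12.9990 = 12.4090 V.

12.41 V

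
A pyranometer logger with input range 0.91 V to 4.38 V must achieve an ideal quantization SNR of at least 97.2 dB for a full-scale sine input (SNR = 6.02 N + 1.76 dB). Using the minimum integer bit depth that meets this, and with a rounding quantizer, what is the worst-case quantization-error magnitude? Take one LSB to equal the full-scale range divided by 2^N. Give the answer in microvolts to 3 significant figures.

26.5 µV

The full-scale span is 4.38 − (0.91) = 3.47 V.
Solving 6.02 N ≥ 97.2 − 1.76: N ≥ 15.854. Round up → N = 16.
LSB = 3.47 V / 2^16 = 52.948 µV.
Max error for round-to-nearest is LSB/2 = 26.5 µV.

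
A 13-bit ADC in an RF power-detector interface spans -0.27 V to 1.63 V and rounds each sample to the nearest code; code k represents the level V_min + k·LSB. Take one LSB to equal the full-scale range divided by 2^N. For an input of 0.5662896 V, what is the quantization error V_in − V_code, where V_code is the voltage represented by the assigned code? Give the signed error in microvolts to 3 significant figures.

−62.9 µV

Span: 1.63 V − (-0.27 V) = 1.9 V. LSB = 1.9 V / 2^13 ≈ 231.9 µV.
(0.5662896 − (-0.27)) / LSB = 0.8362896 × 8192/1.9 = 3605.7286. Nearest integer: k = 3606.
Reconstructed level: -0.27 + 3606 × 1.9/8192 V = 0.5663525391 V.
e = 0.5662896 − (0.5663525391) = −62.9 µV.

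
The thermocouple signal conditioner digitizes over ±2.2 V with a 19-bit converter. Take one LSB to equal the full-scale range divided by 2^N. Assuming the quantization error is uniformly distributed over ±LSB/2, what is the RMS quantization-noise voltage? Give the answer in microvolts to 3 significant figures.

2.42 µV

Full-scale range = 2.2 V − (-2.2 V) = 4.4 V.
LSB = 4.4 V ÷ 2^19 = 4.4/524288 V = 8.3923 µV.
σ_q = LSB/√12 = 8.3923 µV/3.4641 = 2.42 µV.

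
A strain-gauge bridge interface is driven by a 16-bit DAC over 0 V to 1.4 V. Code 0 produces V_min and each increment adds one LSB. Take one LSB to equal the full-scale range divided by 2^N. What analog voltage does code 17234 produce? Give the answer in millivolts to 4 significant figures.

368.2 mV

Span = 1.4 V. LSB = 1.4 V / 2^16.
V_out = V_min + code × LSB = 0 V + 17234 × 1.4 V / 65536
      = 0 + 0.368158 = 0.368158 V.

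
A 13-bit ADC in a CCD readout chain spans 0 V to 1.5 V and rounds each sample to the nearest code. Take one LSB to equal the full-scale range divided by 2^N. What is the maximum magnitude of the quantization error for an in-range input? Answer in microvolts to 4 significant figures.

91.55 µV

Range is 1.5 V.
One LSB is 1.5 V / 8192 = 183.105 µV.
|e|_max = LSB/2 = 91.55 µV.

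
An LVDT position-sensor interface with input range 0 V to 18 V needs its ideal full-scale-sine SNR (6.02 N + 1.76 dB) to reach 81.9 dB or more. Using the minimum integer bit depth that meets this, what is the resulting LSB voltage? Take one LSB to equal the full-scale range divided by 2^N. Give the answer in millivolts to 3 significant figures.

Range is 18 V.
Solving 6.02 N ≥ 81.9 − 1.76: N ≥ 13.312. Round up → N = 14.
Step size = 18/16384 V = 1.10 mV.

1.10 mV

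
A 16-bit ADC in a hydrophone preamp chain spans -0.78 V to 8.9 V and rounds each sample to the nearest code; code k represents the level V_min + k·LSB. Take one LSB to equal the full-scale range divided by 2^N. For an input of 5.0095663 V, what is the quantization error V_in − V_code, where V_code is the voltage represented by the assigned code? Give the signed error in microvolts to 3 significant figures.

Full-scale range = 8.9 V − (-0.78 V) = 9.68 V. LSB = 9.68 V / 2^16 ≈ 147.7 µV.
(V_in − V_min)/LSB = (5.0095663 − (-0.78)) × 65536/9.68 = 39196.7993 → nearest code k = 39197.
V_code = V_min + k × range/2^16 = -0.78 + 39197 × 9.68/65536 = 5.0095959473 V.
Error = V_in − V_code = 5.0095663 − (5.0095959473) = −29.6 µV.

−29.6 µV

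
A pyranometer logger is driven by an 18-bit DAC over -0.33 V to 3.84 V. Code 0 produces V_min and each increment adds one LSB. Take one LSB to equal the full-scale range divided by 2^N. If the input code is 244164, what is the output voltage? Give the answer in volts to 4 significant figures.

3.554 V

The full-scale span is 3.84 − (-0.33) = 4.17 V. LSB = 4.17 V / 2^18.
V_out = -0.33 + 244164 × (4.17/262144) V
      = -0.33 V + 3.88399 V = 3.55399 V.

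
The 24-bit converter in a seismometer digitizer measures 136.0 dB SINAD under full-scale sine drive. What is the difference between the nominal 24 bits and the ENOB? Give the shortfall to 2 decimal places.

1.70 bits

N_eff = (136.0 − 1.76)/6.02 = 22.2990 bits.
24 − 22.2990 = 1.70 bits below nominal.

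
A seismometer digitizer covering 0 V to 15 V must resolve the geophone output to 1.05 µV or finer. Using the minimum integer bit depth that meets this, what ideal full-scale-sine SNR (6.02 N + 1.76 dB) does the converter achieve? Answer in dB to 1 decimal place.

146.2 dB

V_FS = 15 V.
Required number of levels: 15/1.05 µV = 1.4286e7; smallest N with 2^N ≥ that is 24.
Ideal SNR at N = 24: 6.02·24 + 1.76 = 146.2 dB.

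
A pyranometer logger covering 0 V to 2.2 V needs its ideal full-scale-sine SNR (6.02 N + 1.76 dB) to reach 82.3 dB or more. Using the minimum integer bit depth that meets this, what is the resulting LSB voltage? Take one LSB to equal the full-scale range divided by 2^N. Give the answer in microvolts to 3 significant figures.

Span = 2.2 V.
Required N = ⌈(82.3 − 1.76)/6.02⌉ = ⌈13.379⌉ = 14.
LSB = 2.2 V ÷ 2^14 = 2.2/16384 V = 134 µV.

134 µV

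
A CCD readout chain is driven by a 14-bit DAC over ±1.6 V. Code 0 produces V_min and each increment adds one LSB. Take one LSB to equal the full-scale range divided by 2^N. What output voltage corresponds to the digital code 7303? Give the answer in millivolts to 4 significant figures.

Range = 1.6 − (-1.6) = 3.2 V. LSB = 3.2 V / 2^14.
V_out = -1.6 + 7303 × (3.2/16384) V
      = -1.6 V + 1.42637 V = -0.173633 V.

-173.6 mV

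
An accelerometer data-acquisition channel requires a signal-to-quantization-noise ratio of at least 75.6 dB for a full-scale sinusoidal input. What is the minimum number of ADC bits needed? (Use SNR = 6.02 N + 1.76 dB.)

13 bits

Solving 6.02 N ≥ 75.6 − 1.76: N ≥ 12.266. Round up → N = 13.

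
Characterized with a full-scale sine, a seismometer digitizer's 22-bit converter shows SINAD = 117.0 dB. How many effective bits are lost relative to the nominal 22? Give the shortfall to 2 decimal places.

N_eff = (117.0 − 1.76)/6.02 = 19.1429 bits.
Lost resolution: 22 − 19.1429 = 2.8571 bits.

2.86 bits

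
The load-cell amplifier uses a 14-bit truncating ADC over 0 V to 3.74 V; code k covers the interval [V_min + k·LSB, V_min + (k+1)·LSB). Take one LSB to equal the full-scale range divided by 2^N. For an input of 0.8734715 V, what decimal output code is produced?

Full-scale range = 3.74 V. LSB = 3.74 V / 2^14 ≈ 228.3 µV.
code = ⌊(V_in − V_min)/LSB⌋ = ⌊(V_in − V_min) × 2^14 / range⌋
     = ⌊(0.8734715 − (0)) × 16384 / 3.74⌋ = ⌊0.8734715 × 16384/3.74⌋
     = ⌊3826.459⌋ = 3826.

3826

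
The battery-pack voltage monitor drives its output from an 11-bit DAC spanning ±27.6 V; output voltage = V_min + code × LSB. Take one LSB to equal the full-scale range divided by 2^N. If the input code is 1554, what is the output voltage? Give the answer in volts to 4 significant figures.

Range = 27.6 − (-27.6) = 55.2 V. LSB = 55.2 V / 2^11.
V_out = V_min + code × LSB = -27.6 V + 1554 × 55.2 V / 2048
      = -27.6 V + 41.8852 V = 14.2852 V.

14.29 V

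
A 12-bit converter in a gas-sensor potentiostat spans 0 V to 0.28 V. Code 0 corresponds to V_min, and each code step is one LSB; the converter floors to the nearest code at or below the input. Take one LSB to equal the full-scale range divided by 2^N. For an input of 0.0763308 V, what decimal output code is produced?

Span = 0.28 V. LSB = 0.28 V / 2^12 ≈ 68.36 µV.
code = ⌊(V_in − V_min)/LSB⌋ = ⌊(V_in − V_min) × 2^12 / range⌋
     = ⌊(0.0763308 − (0)) × 4096 / 0.28⌋ = ⌊0.0763308 × 4096/0.28⌋
     = ⌊1116.611⌋ = 1116.

1116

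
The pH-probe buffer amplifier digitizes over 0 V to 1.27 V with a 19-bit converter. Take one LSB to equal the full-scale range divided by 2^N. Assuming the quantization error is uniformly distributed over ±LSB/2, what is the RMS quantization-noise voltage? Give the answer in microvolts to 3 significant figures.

V_FS = 1.27 V.
LSB = 1.27 V / 2^19 = 2.4223 µV.
RMS of a uniform error over width LSB is LSB/√12 = 0.699 µV.

0.699 µV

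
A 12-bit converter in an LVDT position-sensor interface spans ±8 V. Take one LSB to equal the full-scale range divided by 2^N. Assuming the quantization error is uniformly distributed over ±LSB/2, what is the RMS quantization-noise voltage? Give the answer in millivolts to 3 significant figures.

The full-scale span is 8 − (-8) = 16 V.
One LSB is 16 V / 4096 = 3.9063 mV.
RMS of a uniform error over width LSB is LSB/√12 = 1.13 mV.

1.13 mV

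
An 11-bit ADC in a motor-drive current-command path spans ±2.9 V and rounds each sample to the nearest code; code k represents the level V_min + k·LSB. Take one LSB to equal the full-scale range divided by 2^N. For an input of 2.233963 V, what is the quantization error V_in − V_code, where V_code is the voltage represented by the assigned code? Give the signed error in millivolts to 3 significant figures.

−0.510 mV

Range = 2.9 − (-2.9) = 5.8 V. LSB = 5.8 V / 2^11 ≈ 2.832 mV.
Position in LSBs: (2.233963 − (-2.9)) × 2048/5.8 = 1812.8200; rounding gives k = 1813.
Reconstructed level: -2.9 + 1813 × 5.8/2048 V = 2.234472656 V.
Error = V_in − V_code = 2.233963 − (2.234472656) = −0.510 mV.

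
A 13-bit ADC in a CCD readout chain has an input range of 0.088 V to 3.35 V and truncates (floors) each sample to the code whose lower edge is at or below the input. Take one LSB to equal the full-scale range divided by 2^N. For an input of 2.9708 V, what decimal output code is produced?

Full-scale range = 3.35 V − (0.088 V) = 3.262 V. LSB = 3.262 V / 2^13 ≈ 398.2 µV.
V_in − V_min = 2.9708 − (0.088) = 2.8828 V.
Divide by LSB: 2.8828 × 8192/3.262 = 7239.6988.
Truncating gives code 7239.

7239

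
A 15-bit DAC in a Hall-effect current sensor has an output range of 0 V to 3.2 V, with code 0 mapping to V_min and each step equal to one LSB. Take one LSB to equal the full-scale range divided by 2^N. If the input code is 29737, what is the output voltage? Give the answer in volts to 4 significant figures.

Full-scale range = 3.2 V. LSB = 3.2 V / 2^15.
V_out = 0 + 29737 × (3.2/32768) V
      = 0 + 2.90400 = 2.90400 V.

2.904 V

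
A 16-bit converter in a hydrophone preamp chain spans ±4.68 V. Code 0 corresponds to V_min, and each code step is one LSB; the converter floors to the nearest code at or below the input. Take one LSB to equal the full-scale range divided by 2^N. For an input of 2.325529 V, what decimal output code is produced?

49050

Full-scale range = 4.68 V − (-4.68 V) = 9.36 V. LSB = 9.36 V / 2^16 ≈ 142.8 µV.
V_in − V_min = 2.325529 − (-4.68) = 7.005529 V.
Divide by LSB: 7.005529 × 65536/9.36 = 49050.6783.
Truncating gives code 49050.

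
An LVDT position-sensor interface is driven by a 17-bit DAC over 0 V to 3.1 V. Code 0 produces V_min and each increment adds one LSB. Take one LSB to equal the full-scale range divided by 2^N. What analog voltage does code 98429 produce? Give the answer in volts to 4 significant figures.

2.328 V

V_FS = 3.1 V. LSB = 3.1 V / 2^17.
V_out = 0 + 98429 × (3.1/131072) V
      = 0 V + 2.32796 V = 2.32796 V.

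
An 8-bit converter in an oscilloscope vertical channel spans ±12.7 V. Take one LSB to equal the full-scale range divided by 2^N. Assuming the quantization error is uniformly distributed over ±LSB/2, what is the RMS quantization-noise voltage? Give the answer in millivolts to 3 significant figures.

Span: 12.7 V − (-12.7 V) = 25.4 V.
Step size = 25.4/256 V = 99.219 mV.
RMS of a uniform error over width LSB is LSB/√12 = 28.6 mV.

28.6 mV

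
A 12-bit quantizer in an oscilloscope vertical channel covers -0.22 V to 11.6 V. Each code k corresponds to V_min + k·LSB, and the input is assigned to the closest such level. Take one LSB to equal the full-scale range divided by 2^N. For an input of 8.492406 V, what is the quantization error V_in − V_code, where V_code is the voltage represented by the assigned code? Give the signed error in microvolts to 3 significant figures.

The full-scale span is 11.6 − (-0.22) = 11.82 V. LSB = 11.82 V / 2^12 ≈ 2.886 mV.
(8.492406 − (-0.22)) / LSB = 8.712406 × 4096/11.82 = 3019.1214. Nearest integer: k = 3019.
Reconstructed level: -0.22 + 3019 × 11.82/4096 V = 8.492055664 V.
V_in − V_code = 8.492406 − (8.492055664) = +350 µV.

+350 µV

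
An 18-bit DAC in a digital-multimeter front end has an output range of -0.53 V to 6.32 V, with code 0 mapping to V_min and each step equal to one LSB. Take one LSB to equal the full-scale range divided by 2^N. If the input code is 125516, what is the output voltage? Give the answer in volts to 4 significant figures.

2.750 V

The full-scale span is 6.32 − (-0.53) = 6.85 V. LSB = 6.85 V / 2^18.
V_out = -0.53 + 125516 × (6.85/262144) V
      = -0.53 + 3.27982 = 2.74982 V.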